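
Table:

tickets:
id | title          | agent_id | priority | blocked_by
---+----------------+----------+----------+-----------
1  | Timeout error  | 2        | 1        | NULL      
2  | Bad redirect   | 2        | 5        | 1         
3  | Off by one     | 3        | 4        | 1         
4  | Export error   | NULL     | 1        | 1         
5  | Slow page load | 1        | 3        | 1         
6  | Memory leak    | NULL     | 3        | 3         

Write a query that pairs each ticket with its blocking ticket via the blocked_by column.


This is a self-join: tickets is joined to a second copy of itself, matching each row's blocked_by to another row's id. Use LEFT JOIN so rows with blocked_by=NULL are kept.
  - ticket 1 (Timeout error): blocked_by=NULL -> NULL
  - ticket 2 (Bad redirect): blocked_by=1 -> Timeout error
  - ticket 3 (Off by one): blocked_by=1 -> Timeout error
  - ticket 4 (Export error): blocked_by=1 -> Timeout error
  - ticket 5 (Slow page load): blocked_by=1 -> Timeout error
  - ticket 6 (Memory leak): blocked_by=3 -> Off by one

SQL:
SELECT a.title AS item, b.title AS blocked_by
FROM tickets a
LEFT JOIN tickets b ON a.blocked_by = b.id

Result:
item           | blocked_by   
---------------+--------------
Timeout error  | NULL         
Bad redirect   | Timeout error
Off by one     | Timeout error
Export error   | Timeout error
Slow page load | Timeout error
Memory leak    | Off by one   


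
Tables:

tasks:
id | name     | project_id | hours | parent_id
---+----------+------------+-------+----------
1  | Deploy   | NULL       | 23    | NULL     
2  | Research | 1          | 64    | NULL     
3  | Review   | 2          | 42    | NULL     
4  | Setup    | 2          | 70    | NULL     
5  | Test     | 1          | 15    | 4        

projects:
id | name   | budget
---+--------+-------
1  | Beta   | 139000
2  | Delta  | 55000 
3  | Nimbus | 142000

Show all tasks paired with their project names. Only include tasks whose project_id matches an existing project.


INNER JOIN keeps only tasks rows whose project_id matches an id in projects. Walk through each task:
  - task 1 (Deploy): project_id=NULL, no match -> dropped
  - task 2 (Research): project_id=1 -> matches Beta
  - task 3 (Review): project_id=2 -> matches Delta
  - task 4 (Setup): project_id=2 -> matches Delta
  - task 5 (Test): project_id=1 -> matches Beta
So 1 of 5 rows is dropped.

SQL:
SELECT a.name, b.name AS project
FROM tasks a
INNER JOIN projects b ON a.project_id = b.id

Result:
name     | project
---------+--------
Research | Beta   
Review   | Delta  
Setup    | Delta  
Test     | Beta   


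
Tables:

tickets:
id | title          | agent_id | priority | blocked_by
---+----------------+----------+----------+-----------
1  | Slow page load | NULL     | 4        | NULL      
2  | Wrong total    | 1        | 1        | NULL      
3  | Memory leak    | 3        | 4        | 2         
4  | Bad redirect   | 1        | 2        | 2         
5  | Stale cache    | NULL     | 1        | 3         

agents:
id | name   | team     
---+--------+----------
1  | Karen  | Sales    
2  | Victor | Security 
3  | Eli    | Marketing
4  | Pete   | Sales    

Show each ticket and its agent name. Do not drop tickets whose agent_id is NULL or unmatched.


LEFT JOIN keeps every row from tickets (the left table); where agent_id has no match in agents, the agent columns become NULL. Walk through each ticket:
  - ticket 1 (Slow page load): agent_id=NULL, no match -> kept with NULL
  - ticket 2 (Wrong total): agent_id=1 -> matches Karen
  - ticket 3 (Memory leak): agent_id=3 -> matches Eli
  - ticket 4 (Bad redirect): agent_id=1 -> matches Karen
  - ticket 5 (Stale cache): agent_id=NULL, no match -> kept with NULL
All 5 rows appear; 2 have NULL agent.

SQL:
SELECT a.title, b.name AS agent
FROM tickets a
LEFT JOIN agents b ON a.agent_id = b.id

Result:
title          | agent
---------------+------
Slow page load | NULL 
Wrong total    | Karen
Memory leak    | Eli  
Bad redirect   | Karen
Stale cache    | NULL 


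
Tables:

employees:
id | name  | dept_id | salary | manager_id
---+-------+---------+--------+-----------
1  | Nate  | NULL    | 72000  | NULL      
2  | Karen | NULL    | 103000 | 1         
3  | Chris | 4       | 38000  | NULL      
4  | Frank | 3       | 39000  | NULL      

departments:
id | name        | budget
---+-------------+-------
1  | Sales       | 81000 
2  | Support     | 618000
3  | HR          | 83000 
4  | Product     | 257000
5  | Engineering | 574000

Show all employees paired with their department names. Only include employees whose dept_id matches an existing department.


INNER JOIN keeps only employees rows whose dept_id matches an id in departments. Walk through each employee:
  - employee 1 (Nate): dept_id=NULL, no match -> dropped
  - employee 2 (Karen): dept_id=NULL, no match -> dropped
  - employee 3 (Chris): dept_id=4 -> matches Product
  - employee 4 (Frank): dept_id=3 -> matches HR
So 2 of 4 rows are dropped.

SQL:
SELECT a.name, b.name AS department
FROM employees a
INNER JOIN departments b ON a.dept_id = b.id

Result:
name  | department
------+-----------
Chris | Product   
Frank | HR        


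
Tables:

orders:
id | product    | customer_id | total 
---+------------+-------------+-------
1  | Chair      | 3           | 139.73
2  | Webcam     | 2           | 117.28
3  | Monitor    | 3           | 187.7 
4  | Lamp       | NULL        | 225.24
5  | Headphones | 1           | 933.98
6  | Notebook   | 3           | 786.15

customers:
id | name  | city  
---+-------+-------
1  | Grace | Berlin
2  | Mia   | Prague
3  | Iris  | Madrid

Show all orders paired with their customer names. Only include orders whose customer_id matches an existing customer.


INNER JOIN keeps only orders rows whose customer_id matches an id in customers. Walk through each order:
  - order 1 (Chair): customer_id=3 -> matches Iris
  - order 2 (Webcam): customer_id=2 -> matches Mia
  - order 3 (Monitor): customer_id=3 -> matches Iris
  - order 4 (Lamp): customer_id=NULL, no match -> dropped
  - order 5 (Headphones): customer_id=1 -> matches Grace
  - order 6 (Notebook): customer_id=3 -> matches Iris
So 1 of 6 rows is dropped.

SQL:
SELECT a.product, b.name AS customer
FROM orders a
INNER JOIN customers b ON a.customer_id = b.id

Result:
product    | customer
-----------+---------
Chair      | Iris    
Webcam     | Mia     
Monitor    | Iris    
Headphones | Grace   
Notebook   | Iris    


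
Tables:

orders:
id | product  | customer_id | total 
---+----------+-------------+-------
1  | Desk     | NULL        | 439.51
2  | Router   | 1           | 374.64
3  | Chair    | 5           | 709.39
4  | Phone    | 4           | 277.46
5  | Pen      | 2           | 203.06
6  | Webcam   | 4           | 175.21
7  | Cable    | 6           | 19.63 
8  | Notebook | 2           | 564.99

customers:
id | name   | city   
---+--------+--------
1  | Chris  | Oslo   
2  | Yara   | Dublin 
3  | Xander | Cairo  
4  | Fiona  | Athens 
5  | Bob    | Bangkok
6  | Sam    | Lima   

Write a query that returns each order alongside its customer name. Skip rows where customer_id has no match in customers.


INNER JOIN keeps only orders rows whose customer_id matches an id in customers. Walk through each order:
  - order 1 (Desk): customer_id=NULL, no match -> dropped
  - order 2 (Router): customer_id=1 -> matches Chris
  - order 3 (Chair): customer_id=5 -> matches Bob
  - order 4 (Phone): customer_id=4 -> matches Fiona
  - order 5 (Pen): customer_id=2 -> matches Yara
  - order 6 (Webcam): customer_id=4 -> matches Fiona
  - order 7 (Cable): customer_id=6 -> matches Sam
  - order 8 (Notebook): customer_id=2 -> matches Yara
So 1 of 8 rows is dropped.

SQL:
SELECT a.product, b.name AS customer
FROM orders a
INNER JOIN customers b ON a.customer_id = b.id

Result:
product  | customer
---------+---------
Router   | Chris   
Chair    | Bob     
Phone    | Fiona   
Pen      | Yara    
Webcam   | Fiona   
Cable    | Sam     
Notebook | Yara    


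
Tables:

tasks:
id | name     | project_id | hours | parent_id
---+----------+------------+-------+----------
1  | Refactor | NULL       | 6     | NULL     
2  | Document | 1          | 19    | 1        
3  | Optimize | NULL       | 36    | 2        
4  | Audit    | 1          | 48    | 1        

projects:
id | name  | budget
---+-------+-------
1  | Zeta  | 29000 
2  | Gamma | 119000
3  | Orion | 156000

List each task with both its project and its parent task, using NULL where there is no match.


Two LEFT JOINs from the same base table tasks: one to projects via project_id, one to tasks itself via parent_id. Both are LEFT so every task is preserved.
Match against projects:
  - task 1 (Refactor): project_id=NULL, no match -> kept with NULL
  - task 2 (Document): project_id=1 -> matches Zeta
  - task 3 (Optimize): project_id=NULL, no match -> kept with NULL
  - task 4 (Audit): project_id=1 -> matches Zeta
Match against tasks (self):
  - task 1 (Refactor): parent_id=NULL -> NULL
  - task 2 (Document): parent_id=1 -> Refactor
  - task 3 (Optimize): parent_id=2 -> Document
  - task 4 (Audit): parent_id=1 -> Refactor

SQL:
SELECT a.name, b.name AS project, c.name AS parent
FROM tasks a
LEFT JOIN projects b ON a.project_id = b.id
LEFT JOIN tasks c ON a.parent_id = c.id

Result:
name     | project | parent  
---------+---------+---------
Refactor | NULL    | NULL    
Document | Zeta    | Refactor
Optimize | NULL    | Document
Audit    | Zeta    | Refactor


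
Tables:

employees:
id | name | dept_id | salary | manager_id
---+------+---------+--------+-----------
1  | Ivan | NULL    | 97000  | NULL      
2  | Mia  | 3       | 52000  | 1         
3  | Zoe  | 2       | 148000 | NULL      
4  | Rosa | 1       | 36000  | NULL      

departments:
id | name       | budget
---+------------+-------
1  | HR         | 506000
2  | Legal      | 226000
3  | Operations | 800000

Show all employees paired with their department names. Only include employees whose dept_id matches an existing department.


INNER JOIN keeps only employees rows whose dept_id matches an id in departments. Walk through each employee:
  - employee 1 (Ivan): dept_id=NULL, no match -> dropped
  - employee 2 (Mia): dept_id=3 -> matches Operations
  - employee 3 (Zoe): dept_id=2 -> matches Legal
  - employee 4 (Rosa): dept_id=1 -> matches HR
So 1 of 4 rows is dropped.

SQL:
SELECT a.name, b.name AS department
FROM employees a
INNER JOIN departments b ON a.dept_id = b.id

Result:
name | department
-----+-----------
Mia  | Operations
Zoe  | Legal     
Rosa | HR        


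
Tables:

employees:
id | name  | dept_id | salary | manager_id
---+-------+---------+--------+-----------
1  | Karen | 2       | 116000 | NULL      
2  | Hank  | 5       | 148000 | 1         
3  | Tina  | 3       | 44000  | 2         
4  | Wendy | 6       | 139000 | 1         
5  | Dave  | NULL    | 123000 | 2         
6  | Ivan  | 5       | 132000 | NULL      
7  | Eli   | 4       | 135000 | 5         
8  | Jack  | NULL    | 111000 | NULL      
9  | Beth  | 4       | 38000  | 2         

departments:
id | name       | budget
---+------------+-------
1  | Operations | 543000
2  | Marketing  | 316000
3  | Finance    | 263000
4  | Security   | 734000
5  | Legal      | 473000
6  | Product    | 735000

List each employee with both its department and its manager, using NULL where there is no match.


Two LEFT JOINs from the same base table employees: one to departments via dept_id, one to employees itself via manager_id. Both are LEFT so every employee is preserved.
Match against departments:
  - employee 1 (Karen): dept_id=2 -> matches Marketing
  - employee 2 (Hank): dept_id=5 -> matches Legal
  - employee 3 (Tina): dept_id=3 -> matches Finance
  - employee 4 (Wendy): dept_id=6 -> matches Product
  - employee 5 (Dave): dept_id=NULL, no match -> kept with NULL
  - employee 6 (Ivan): dept_id=5 -> matches Legal
  - employee 7 (Eli): dept_id=4 -> matches Security
  - employee 8 (Jack): dept_id=NULL, no match -> kept with NULL
  - employee 9 (Beth): dept_id=4 -> matches Security
Match against employees (self):
  - employee 1 (Karen): manager_id=NULL -> NULL
  - employee 2 (Hank): manager_id=1 -> Karen
  - employee 3 (Tina): manager_id=2 -> Hank
  - employee 4 (Wendy): manager_id=1 -> Karen
  - employee 5 (Dave): manager_id=2 -> Hank
  - employee 6 (Ivan): manager_id=NULL -> NULL
  - employee 7 (Eli): manager_id=5 -> Dave
  - employee 8 (Jack): manager_id=NULL -> NULL
  - employee 9 (Beth): manager_id=2 -> Hank

SQL:
SELECT a.name, b.name AS department, c.name AS manager
FROM employees a
LEFT JOIN departments b ON a.dept_id = b.id
LEFT JOIN employees c ON a.manager_id = c.id

Result:
name  | department | manager
------+------------+--------
Karen | Marketing  | NULL   
Hank  | Legal      | Karen  
Tina  | Finance    | Hank   
Wendy | Product    | Karen  
Dave  | NULL       | Hank   
Ivan  | Legal      | NULL   
Eli   | Security   | Dave   
Jack  | NULL       | NULL   
Beth  | Security   | Hank   


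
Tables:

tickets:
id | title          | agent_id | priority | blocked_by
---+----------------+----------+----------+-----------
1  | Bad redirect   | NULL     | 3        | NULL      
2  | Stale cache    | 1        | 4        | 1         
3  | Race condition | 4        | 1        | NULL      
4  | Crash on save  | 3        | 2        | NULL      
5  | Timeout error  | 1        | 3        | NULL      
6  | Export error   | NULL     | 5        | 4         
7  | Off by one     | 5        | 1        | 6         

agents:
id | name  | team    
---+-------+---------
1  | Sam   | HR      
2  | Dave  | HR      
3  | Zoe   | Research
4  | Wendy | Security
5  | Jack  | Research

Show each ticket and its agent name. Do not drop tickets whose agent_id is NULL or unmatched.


LEFT JOIN keeps every row from tickets (the left table); where agent_id has no match in agents, the agent columns become NULL. Walk through each ticket:
  - ticket 1 (Bad redirect): agent_id=NULL, no match -> kept with NULL
  - ticket 2 (Stale cache): agent_id=1 -> matches Sam
  - ticket 3 (Race condition): agent_id=4 -> matches Wendy
  - ticket 4 (Crash on save): agent_id=3 -> matches Zoe
  - ticket 5 (Timeout error): agent_id=1 -> matches Sam
  - ticket 6 (Export error): agent_id=NULL, no match -> kept with NULL
  - ticket 7 (Off by one): agent_id=5 -> matches Jack
All 7 rows appear; 2 have NULL agent.

SQL:
SELECT a.title, b.name AS agent
FROM tickets a
LEFT JOIN agents b ON a.agent_id = b.id

Result:
title          | agent
---------------+------
Bad redirect   | NULL 
Stale cache    | Sam  
Race condition | Wendy
Crash on save  | Zoe  
Timeout error  | Sam  
Export error   | NULL 
Off by one     | Jack 


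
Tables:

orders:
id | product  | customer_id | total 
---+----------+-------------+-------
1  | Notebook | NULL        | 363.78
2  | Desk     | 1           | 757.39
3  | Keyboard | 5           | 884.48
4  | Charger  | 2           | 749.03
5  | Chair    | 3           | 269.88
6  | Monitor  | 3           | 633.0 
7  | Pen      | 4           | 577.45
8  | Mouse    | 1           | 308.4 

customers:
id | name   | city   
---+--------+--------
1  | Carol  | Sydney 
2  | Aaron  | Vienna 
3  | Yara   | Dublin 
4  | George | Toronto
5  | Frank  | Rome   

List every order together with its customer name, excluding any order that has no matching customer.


INNER JOIN keeps only orders rows whose customer_id matches an id in customers. Walk through each order:
  - order 1 (Notebook): customer_id=NULL, no match -> dropped
  - order 2 (Desk): customer_id=1 -> matches Carol
  - order 3 (Keyboard): customer_id=5 -> matches Frank
  - order 4 (Charger): customer_id=2 -> matches Aaron
  - order 5 (Chair): customer_id=3 -> matches Yara
  - order 6 (Monitor): customer_id=3 -> matches Yara
  - order 7 (Pen): customer_id=4 -> matches George
  - order 8 (Mouse): customer_id=1 -> matches Carol
So 1 of 8 rows is dropped.

SQL:
SELECT a.product, b.name AS customer
FROM orders a
INNER JOIN customers b ON a.customer_id = b.id

Result:
product  | customer
---------+---------
Desk     | Carol   
Keyboard | Frank   
Charger  | Aaron   
Chair    | Yara    
Monitor  | Yara    
Pen      | George  
Mouse    | Carol   


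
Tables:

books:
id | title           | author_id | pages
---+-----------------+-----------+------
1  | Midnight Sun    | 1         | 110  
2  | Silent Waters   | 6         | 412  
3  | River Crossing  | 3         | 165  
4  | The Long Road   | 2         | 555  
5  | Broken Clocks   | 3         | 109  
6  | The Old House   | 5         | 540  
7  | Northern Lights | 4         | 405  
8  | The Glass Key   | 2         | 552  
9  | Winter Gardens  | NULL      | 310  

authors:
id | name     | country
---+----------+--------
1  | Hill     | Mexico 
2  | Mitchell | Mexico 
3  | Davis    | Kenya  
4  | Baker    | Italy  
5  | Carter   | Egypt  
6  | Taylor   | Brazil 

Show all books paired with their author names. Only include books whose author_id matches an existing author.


INNER JOIN keeps only books rows whose author_id matches an id in authors. Walk through each book:
  - book 1 (Midnight Sun): author_id=1 -> matches Hill
  - book 2 (Silent Waters): author_id=6 -> matches Taylor
  - book 3 (River Crossing): author_id=3 -> matches Davis
  - book 4 (The Long Road): author_id=2 -> matches Mitchell
  - book 5 (Broken Clocks): author_id=3 -> matches Davis
  - book 6 (The Old House): author_id=5 -> matches Carter
  - book 7 (Northern Lights): author_id=4 -> matches Baker
  - book 8 (The Glass Key): author_id=2 -> matches Mitchell
  - book 9 (Winter Gardens): author_id=NULL, no match -> dropped
So 1 of 9 rows is dropped.

SQL:
SELECT a.title, b.name AS author
FROM books a
INNER JOIN authors b ON a.author_id = b.id

Result:
title           | author  
----------------+---------
Midnight Sun    | Hill    
Silent Waters   | Taylor  
River Crossing  | Davis   
The Long Road   | Mitchell
Broken Clocks   | Davis   
The Old House   | Carter  
Northern Lights | Baker   
The Glass Key   | Mitchell


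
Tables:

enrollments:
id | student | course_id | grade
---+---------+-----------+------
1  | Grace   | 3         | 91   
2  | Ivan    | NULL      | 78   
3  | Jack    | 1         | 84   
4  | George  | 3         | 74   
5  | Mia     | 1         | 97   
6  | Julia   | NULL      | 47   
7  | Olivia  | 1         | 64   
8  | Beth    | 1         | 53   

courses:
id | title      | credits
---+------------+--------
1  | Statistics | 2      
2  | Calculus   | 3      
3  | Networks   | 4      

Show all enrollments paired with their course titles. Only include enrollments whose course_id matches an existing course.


INNER JOIN keeps only enrollments rows whose course_id matches an id in courses. Walk through each enrollment:
  - enrollment 1 (Grace): course_id=3 -> matches Networks
  - enrollment 2 (Ivan): course_id=NULL, no match -> dropped
  - enrollment 3 (Jack): course_id=1 -> matches Statistics
  - enrollment 4 (George): course_id=3 -> matches Networks
  - enrollment 5 (Mia): course_id=1 -> matches Statistics
  - enrollment 6 (Julia): course_id=NULL, no match -> dropped
  - enrollment 7 (Olivia): course_id=1 -> matches Statistics
  - enrollment 8 (Beth): course_id=1 -> matches Statistics
So 2 of 8 rows are dropped.

SQL:
SELECT a.student, b.title AS course
FROM enrollments a
INNER JOIN courses b ON a.course_id = b.id

Result:
student | course    
--------+-----------
Grace   | Networks  
Jack    | Statistics
George  | Networks  
Mia     | Statistics
Olivia  | Statistics
Beth    | Statistics


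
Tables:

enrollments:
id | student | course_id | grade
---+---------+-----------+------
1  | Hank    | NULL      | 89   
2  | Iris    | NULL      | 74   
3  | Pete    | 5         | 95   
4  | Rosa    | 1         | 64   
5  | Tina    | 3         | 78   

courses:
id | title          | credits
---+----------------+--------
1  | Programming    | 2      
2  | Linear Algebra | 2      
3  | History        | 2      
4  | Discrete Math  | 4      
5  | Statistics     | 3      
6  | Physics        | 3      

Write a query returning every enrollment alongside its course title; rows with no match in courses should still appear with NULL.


LEFT JOIN keeps every row from enrollments (the left table); where course_id has no match in courses, the course columns become NULL. Walk through each enrollment:
  - enrollment 1 (Hank): course_id=NULL, no match -> kept with NULL
  - enrollment 2 (Iris): course_id=NULL, no match -> kept with NULL
  - enrollment 3 (Pete): course_id=5 -> matches Statistics
  - enrollment 4 (Rosa): course_id=1 -> matches Programming
  - enrollment 5 (Tina): course_id=3 -> matches History
All 5 rows appear; 2 have NULL course.

SQL:
SELECT a.student, b.title AS course
FROM enrollments a
LEFT JOIN courses b ON a.course_id = b.id

Result:
student | course     
--------+------------
Hank    | NULL       
Iris    | NULL       
Pete    | Statistics 
Rosa    | Programming
Tina    | History    


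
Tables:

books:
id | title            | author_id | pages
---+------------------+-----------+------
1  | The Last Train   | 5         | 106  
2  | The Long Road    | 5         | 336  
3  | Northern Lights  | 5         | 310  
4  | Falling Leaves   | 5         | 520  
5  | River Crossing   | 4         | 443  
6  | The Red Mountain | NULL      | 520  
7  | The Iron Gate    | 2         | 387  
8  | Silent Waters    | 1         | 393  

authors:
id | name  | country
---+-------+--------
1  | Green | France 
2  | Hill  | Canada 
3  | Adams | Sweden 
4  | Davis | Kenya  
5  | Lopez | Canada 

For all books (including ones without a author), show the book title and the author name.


LEFT JOIN keeps every row from books (the left table); where author_id has no match in authors, the author columns become NULL. Walk through each book:
  - book 1 (The Last Train): author_id=5 -> matches Lopez
  - book 2 (The Long Road): author_id=5 -> matches Lopez
  - book 3 (Northern Lights): author_id=5 -> matches Lopez
  - book 4 (Falling Leaves): author_id=5 -> matches Lopez
  - book 5 (River Crossing): author_id=4 -> matches Davis
  - book 6 (The Red Mountain): author_id=NULL, no match -> kept with NULL
  - book 7 (The Iron Gate): author_id=2 -> matches Hill
  - book 8 (Silent Waters): author_id=1 -> matches Green
All 8 rows appear; 1 has NULL author.

SQL:
SELECT a.title, b.name AS author
FROM books a
LEFT JOIN authors b ON a.author_id = b.id

Result:
title            | author
-----------------+-------
The Last Train   | Lopez 
The Long Road    | Lopez 
Northern Lights  | Lopez 
Falling Leaves   | Lopez 
River Crossing   | Davis 
The Red Mountain | NULL  
The Iron Gate    | Hill  
Silent Waters    | Green 


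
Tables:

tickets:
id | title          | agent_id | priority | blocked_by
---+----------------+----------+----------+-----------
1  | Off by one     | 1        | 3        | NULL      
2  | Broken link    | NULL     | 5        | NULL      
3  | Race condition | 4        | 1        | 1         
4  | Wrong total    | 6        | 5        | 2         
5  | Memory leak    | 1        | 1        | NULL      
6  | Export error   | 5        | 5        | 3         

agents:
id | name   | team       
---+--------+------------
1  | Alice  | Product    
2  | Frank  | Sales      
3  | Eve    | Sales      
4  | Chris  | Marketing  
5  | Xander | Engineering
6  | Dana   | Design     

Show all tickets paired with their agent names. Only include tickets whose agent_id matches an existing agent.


INNER JOIN keeps only tickets rows whose agent_id matches an id in agents. Walk through each ticket:
  - ticket 1 (Off by one): agent_id=1 -> matches Alice
  - ticket 2 (Broken link): agent_id=NULL, no match -> dropped
  - ticket 3 (Race condition): agent_id=4 -> matches Chris
  - ticket 4 (Wrong total): agent_id=6 -> matches Dana
  - ticket 5 (Memory leak): agent_id=1 -> matches Alice
  - ticket 6 (Export error): agent_id=5 -> matches Xander
So 1 of 6 rows is dropped.

SQL:
SELECT a.title, b.name AS agent
FROM tickets a
INNER JOIN agents b ON a.agent_id = b.id

Result:
title          | agent 
---------------+-------
Off by one     | Alice 
Race condition | Chris 
Wrong total    | Dana  
Memory leak    | Alice 
Export error   | Xander


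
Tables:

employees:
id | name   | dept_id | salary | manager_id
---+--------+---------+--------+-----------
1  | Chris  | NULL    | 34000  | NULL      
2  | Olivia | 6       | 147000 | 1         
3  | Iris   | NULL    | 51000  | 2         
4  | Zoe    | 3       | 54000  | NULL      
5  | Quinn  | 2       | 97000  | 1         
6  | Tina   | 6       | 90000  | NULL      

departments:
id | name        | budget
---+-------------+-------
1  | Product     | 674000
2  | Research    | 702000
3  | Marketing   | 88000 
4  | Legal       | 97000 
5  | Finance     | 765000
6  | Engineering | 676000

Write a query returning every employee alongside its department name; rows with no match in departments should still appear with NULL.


LEFT JOIN keeps every row from employees (the left table); where dept_id has no match in departments, the department columns become NULL. Walk through each employee:
  - employee 1 (Chris): dept_id=NULL, no match -> kept with NULL
  - employee 2 (Olivia): dept_id=6 -> matches Engineering
  - employee 3 (Iris): dept_id=NULL, no match -> kept with NULL
  - employee 4 (Zoe): dept_id=3 -> matches Marketing
  - employee 5 (Quinn): dept_id=2 -> matches Research
  - employee 6 (Tina): dept_id=6 -> matches Engineering
All 6 rows appear; 2 have NULL department.

SQL:
SELECT a.name, b.name AS department
FROM employees a
LEFT JOIN departments b ON a.dept_id = b.id

Result:
name   | department 
-------+------------
Chris  | NULL       
Olivia | Engineering
Iris   | NULL       
Zoe    | Marketing  
Quinn  | Research   
Tina   | Engineering


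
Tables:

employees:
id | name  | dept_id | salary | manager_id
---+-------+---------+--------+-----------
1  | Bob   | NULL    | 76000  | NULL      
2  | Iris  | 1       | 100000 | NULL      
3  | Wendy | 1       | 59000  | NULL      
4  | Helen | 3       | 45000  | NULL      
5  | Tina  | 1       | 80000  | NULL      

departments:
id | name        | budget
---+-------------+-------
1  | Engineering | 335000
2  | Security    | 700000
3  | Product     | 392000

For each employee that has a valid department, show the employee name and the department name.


INNER JOIN keeps only employees rows whose dept_id matches an id in departments. Walk through each employee:
  - employee 1 (Bob): dept_id=NULL, no match -> dropped
  - employee 2 (Iris): dept_id=1 -> matches Engineering
  - employee 3 (Wendy): dept_id=1 -> matches Engineering
  - employee 4 (Helen): dept_id=3 -> matches Product
  - employee 5 (Tina): dept_id=1 -> matches Engineering
So 1 of 5 rows is dropped.

SQL:
SELECT a.name, b.name AS department
FROM employees a
INNER JOIN departments b ON a.dept_id = b.id

Result:
name  | department 
------+------------
Iris  | Engineering
Wendy | Engineering
Helen | Product    
Tina  | Engineering


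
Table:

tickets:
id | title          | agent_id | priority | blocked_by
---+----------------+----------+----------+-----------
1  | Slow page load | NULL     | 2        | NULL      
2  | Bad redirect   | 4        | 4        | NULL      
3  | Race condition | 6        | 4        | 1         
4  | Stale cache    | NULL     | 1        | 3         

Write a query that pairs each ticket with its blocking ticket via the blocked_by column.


This is a self-join: tickets is joined to a second copy of itself, matching each row's blocked_by to another row's id. Use LEFT JOIN so rows with blocked_by=NULL are kept.
  - ticket 1 (Slow page load): blocked_by=NULL -> NULL
  - ticket 2 (Bad redirect): blocked_by=NULL -> NULL
  - ticket 3 (Race condition): blocked_by=1 -> Slow page load
  - ticket 4 (Stale cache): blocked_by=3 -> Race condition

SQL:
SELECT a.title AS item, b.title AS blocked_by
FROM tickets a
LEFT JOIN tickets b ON a.blocked_by = b.id

Result:
item           | blocked_by    
---------------+---------------
Slow page load | NULL          
Bad redirect   | NULL          
Race condition | Slow page load
Stale cache    | Race condition


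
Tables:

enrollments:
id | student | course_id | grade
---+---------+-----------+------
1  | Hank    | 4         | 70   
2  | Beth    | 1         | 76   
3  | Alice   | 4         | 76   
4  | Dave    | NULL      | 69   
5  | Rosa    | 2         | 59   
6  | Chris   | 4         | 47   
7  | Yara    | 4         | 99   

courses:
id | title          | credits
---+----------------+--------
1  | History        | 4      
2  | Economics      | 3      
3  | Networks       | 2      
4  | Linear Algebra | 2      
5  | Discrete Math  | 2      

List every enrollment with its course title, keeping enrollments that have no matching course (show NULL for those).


LEFT JOIN keeps every row from enrollments (the left table); where course_id has no match in courses, the course columns become NULL. Walk through each enrollment:
  - enrollment 1 (Hank): course_id=4 -> matches Linear Algebra
  - enrollment 2 (Beth): course_id=1 -> matches History
  - enrollment 3 (Alice): course_id=4 -> matches Linear Algebra
  - enrollment 4 (Dave): course_id=NULL, no match -> kept with NULL
  - enrollment 5 (Rosa): course_id=2 -> matches Economics
  - enrollment 6 (Chris): course_id=4 -> matches Linear Algebra
  - enrollment 7 (Yara): course_id=4 -> matches Linear Algebra
All 7 rows appear; 1 has NULL course.

SQL:
SELECT a.student, b.title AS course
FROM enrollments a
LEFT JOIN courses b ON a.course_id = b.id

Result:
student | course        
--------+---------------
Hank    | Linear Algebra
Beth    | History       
Alice   | Linear Algebra
Dave    | NULL          
Rosa    | Economics     
Chris   | Linear Algebra
Yara    | Linear Algebra


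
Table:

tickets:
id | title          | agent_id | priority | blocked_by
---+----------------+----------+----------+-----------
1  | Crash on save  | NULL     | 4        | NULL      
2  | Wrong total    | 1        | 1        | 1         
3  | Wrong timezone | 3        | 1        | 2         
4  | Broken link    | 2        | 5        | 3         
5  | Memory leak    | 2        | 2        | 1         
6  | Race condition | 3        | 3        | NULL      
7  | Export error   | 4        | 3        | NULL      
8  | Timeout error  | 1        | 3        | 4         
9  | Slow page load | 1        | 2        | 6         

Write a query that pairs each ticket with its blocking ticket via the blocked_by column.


This is a self-join: tickets is joined to a second copy of itself, matching each row's blocked_by to another row's id. Use LEFT JOIN so rows with blocked_by=NULL are kept.
  - ticket 1 (Crash on save): blocked_by=NULL -> NULL
  - ticket 2 (Wrong total): blocked_by=1 -> Crash on save
  - ticket 3 (Wrong timezone): blocked_by=2 -> Wrong total
  - ticket 4 (Broken link): blocked_by=3 -> Wrong timezone
  - ticket 5 (Memory leak): blocked_by=1 -> Crash on save
  - ticket 6 (Race condition): blocked_by=NULL -> NULL
  - ticket 7 (Export error): blocked_by=NULL -> NULL
  - ticket 8 (Timeout error): blocked_by=4 -> Broken link
  - ticket 9 (Slow page load): blocked_by=6 -> Race condition

SQL:
SELECT a.title AS item, b.title AS blocked_by
FROM tickets a
LEFT JOIN tickets b ON a.blocked_by = b.id

Result:
item           | blocked_by    
---------------+---------------
Crash on save  | NULL          
Wrong total    | Crash on save 
Wrong timezone | Wrong total   
Broken link    | Wrong timezone
Memory leak    | Crash on save 
Race condition | NULL          
Export error   | NULL          
Timeout error  | Broken link   
Slow page load | Race condition


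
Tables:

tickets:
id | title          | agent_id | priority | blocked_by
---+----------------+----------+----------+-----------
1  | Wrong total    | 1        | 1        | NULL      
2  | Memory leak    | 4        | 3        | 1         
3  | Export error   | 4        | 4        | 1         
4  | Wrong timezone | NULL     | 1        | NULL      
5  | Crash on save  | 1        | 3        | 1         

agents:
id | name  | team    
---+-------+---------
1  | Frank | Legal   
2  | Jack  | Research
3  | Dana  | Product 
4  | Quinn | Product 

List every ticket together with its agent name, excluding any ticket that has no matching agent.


INNER JOIN keeps only tickets rows whose agent_id matches an id in agents. Walk through each ticket:
  - ticket 1 (Wrong total): agent_id=1 -> matches Frank
  - ticket 2 (Memory leak): agent_id=4 -> matches Quinn
  - ticket 3 (Export error): agent_id=4 -> matches Quinn
  - ticket 4 (Wrong timezone): agent_id=NULL, no match -> dropped
  - ticket 5 (Crash on save): agent_id=1 -> matches Frank
So 1 of 5 rows is dropped.

SQL:
SELECT a.title, b.name AS agent
FROM tickets a
INNER JOIN agents b ON a.agent_id = b.id

Result:
title         | agent
--------------+------
Wrong total   | Frank
Memory leak   | Quinn
Export error  | Quinn
Crash on save | Frank


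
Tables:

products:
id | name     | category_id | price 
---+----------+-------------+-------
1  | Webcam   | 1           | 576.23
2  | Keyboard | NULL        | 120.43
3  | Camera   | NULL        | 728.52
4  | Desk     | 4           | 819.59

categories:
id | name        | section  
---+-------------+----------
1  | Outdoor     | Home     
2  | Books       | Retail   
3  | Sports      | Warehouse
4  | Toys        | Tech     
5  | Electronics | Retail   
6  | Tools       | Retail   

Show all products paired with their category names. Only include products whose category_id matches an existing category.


INNER JOIN keeps only products rows whose category_id matches an id in categories. Walk through each product:
  - product 1 (Webcam): category_id=1 -> matches Outdoor
  - product 2 (Keyboard): category_id=NULL, no match -> dropped
  - product 3 (Camera): category_id=NULL, no match -> dropped
  - product 4 (Desk): category_id=4 -> matches Toys
So 2 of 4 rows are dropped.

SQL:
SELECT a.name, b.name AS category
FROM products a
INNER JOIN categories b ON a.category_id = b.id

Result:
name   | category
-------+---------
Webcam | Outdoor 
Desk   | Toys    


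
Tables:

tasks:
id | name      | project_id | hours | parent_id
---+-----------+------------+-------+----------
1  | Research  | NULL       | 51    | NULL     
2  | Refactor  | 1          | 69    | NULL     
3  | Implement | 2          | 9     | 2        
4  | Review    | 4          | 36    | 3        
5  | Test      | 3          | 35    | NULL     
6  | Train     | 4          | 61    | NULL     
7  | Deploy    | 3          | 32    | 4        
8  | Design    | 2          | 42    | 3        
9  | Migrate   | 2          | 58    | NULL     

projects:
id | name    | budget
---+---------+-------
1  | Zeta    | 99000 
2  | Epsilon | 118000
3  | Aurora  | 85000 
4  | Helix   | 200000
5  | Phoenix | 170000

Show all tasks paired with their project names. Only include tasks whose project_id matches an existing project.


INNER JOIN keeps only tasks rows whose project_id matches an id in projects. Walk through each task:
  - task 1 (Research): project_id=NULL, no match -> dropped
  - task 2 (Refactor): project_id=1 -> matches Zeta
  - task 3 (Implement): project_id=2 -> matches Epsilon
  - task 4 (Review): project_id=4 -> matches Helix
  - task 5 (Test): project_id=3 -> matches Aurora
  - task 6 (Train): project_id=4 -> matches Helix
  - task 7 (Deploy): project_id=3 -> matches Aurora
  - task 8 (Design): project_id=2 -> matches Epsilon
  - task 9 (Migrate): project_id=2 -> matches Epsilon
So 1 of 9 rows is dropped.

SQL:
SELECT a.name, b.name AS project
FROM tasks a
INNER JOIN projects b ON a.project_id = b.id

Result:
name      | project
----------+--------
Refactor  | Zeta   
Implement | Epsilon
Review    | Helix  
Test      | Aurora 
Train     | Helix  
Deploy    | Aurora 
Design    | Epsilon
Migrate   | Epsilon


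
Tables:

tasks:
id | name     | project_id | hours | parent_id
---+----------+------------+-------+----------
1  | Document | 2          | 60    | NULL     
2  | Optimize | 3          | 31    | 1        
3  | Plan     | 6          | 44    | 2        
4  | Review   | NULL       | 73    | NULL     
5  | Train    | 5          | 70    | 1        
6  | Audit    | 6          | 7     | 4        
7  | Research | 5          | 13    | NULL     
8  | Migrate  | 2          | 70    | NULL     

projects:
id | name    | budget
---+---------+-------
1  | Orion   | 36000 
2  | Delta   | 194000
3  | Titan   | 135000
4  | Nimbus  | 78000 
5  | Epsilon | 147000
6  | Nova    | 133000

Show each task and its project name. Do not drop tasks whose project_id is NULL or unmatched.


LEFT JOIN keeps every row from tasks (the left table); where project_id has no match in projects, the project columns become NULL. Walk through each task:
  - task 1 (Document): project_id=2 -> matches Delta
  - task 2 (Optimize): project_id=3 -> matches Titan
  - task 3 (Plan): project_id=6 -> matches Nova
  - task 4 (Review): project_id=NULL, no match -> kept with NULL
  - task 5 (Train): project_id=5 -> matches Epsilon
  - task 6 (Audit): project_id=6 -> matches Nova
  - task 7 (Research): project_id=5 -> matches Epsilon
  - task 8 (Migrate): project_id=2 -> matches Delta
All 8 rows appear; 1 has NULL project.

SQL:
SELECT a.name, b.name AS project
FROM tasks a
LEFT JOIN projects b ON a.project_id = b.id

Result:
name     | project
---------+--------
Document | Delta  
Optimize | Titan  
Plan     | Nova   
Review   | NULL   
Train    | Epsilon
Audit    | Nova   
Research | Epsilon
Migrate  | Delta  


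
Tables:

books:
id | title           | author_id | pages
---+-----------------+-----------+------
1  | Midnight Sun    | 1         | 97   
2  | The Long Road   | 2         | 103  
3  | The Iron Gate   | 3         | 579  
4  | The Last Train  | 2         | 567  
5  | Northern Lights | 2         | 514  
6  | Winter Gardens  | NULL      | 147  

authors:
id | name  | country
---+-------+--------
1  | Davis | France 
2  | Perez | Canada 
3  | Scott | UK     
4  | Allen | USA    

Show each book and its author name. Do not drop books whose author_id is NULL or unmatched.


LEFT JOIN keeps every row from books (the left table); where author_id has no match in authors, the author columns become NULL. Walk through each book:
  - book 1 (Midnight Sun): author_id=1 -> matches Davis
  - book 2 (The Long Road): author_id=2 -> matches Perez
  - book 3 (The Iron Gate): author_id=3 -> matches Scott
  - book 4 (The Last Train): author_id=2 -> matches Perez
  - book 5 (Northern Lights): author_id=2 -> matches Perez
  - book 6 (Winter Gardens): author_id=NULL, no match -> kept with NULL
All 6 rows appear; 1 has NULL author.

SQL:
SELECT a.title, b.name AS author
FROM books a
LEFT JOIN authors b ON a.author_id = b.id

Result:
title           | author
----------------+-------
Midnight Sun    | Davis 
The Long Road   | Perez 
The Iron Gate   | Scott 
The Last Train  | Perez 
Northern Lights | Perez 
Winter Gardens  | NULL  


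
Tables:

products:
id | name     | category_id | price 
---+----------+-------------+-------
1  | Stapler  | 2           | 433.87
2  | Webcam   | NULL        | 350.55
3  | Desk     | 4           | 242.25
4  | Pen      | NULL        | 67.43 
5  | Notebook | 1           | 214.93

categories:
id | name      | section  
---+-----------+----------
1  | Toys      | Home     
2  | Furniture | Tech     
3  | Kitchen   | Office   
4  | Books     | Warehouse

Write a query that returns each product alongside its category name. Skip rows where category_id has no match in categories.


INNER JOIN keeps only products rows whose category_id matches an id in categories. Walk through each product:
  - product 1 (Stapler): category_id=2 -> matches Furniture
  - product 2 (Webcam): category_id=NULL, no match -> dropped
  - product 3 (Desk): category_id=4 -> matches Books
  - product 4 (Pen): category_id=NULL, no match -> dropped
  - product 5 (Notebook): category_id=1 -> matches Toys
So 2 of 5 rows are dropped.

SQL:
SELECT a.name, b.name AS category
FROM products a
INNER JOIN categories b ON a.category_id = b.id

Result:
name     | category 
---------+----------
Stapler  | Furniture
Desk     | Books    
Notebook | Toys     


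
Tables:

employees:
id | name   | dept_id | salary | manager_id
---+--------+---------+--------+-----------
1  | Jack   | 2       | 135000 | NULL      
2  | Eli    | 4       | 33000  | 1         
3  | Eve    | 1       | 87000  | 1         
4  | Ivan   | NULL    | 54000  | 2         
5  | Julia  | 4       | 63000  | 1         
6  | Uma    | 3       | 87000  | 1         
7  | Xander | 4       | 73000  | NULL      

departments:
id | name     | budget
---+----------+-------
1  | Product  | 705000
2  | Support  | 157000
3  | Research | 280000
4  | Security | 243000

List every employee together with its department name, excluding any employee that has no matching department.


INNER JOIN keeps only employees rows whose dept_id matches an id in departments. Walk through each employee:
  - employee 1 (Jack): dept_id=2 -> matches Support
  - employee 2 (Eli): dept_id=4 -> matches Security
  - employee 3 (Eve): dept_id=1 -> matches Product
  - employee 4 (Ivan): dept_id=NULL, no match -> dropped
  - employee 5 (Julia): dept_id=4 -> matches Security
  - employee 6 (Uma): dept_id=3 -> matches Research
  - employee 7 (Xander): dept_id=4 -> matches Security
So 1 of 7 rows is dropped.

SQL:
SELECT a.name, b.name AS department
FROM employees a
INNER JOIN departments b ON a.dept_id = b.id

Result:
name   | department
-------+-----------
Jack   | Support   
Eli    | Security  
Eve    | Product   
Julia  | Security  
Uma    | Research  
Xander | Security  
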